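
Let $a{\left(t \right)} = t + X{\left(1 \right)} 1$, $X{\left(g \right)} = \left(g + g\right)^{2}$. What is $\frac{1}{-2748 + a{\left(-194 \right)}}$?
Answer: $- \frac{1}{2938} \approx -0.00034037$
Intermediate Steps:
$X{\left(g \right)} = 4 g^{2}$ ($X{\left(g \right)} = \left(2 g\right)^{2} = 4 g^{2}$)
$a{\left(t \right)} = 4 + t$ ($a{\left(t \right)} = t + 4 \cdot 1^{2} \cdot 1 = t + 4 \cdot 1 \cdot 1 = t + 4 \cdot 1 = t + 4 = 4 + t$)
$\frac{1}{-2748 + a{\left(-194 \right)}} = \frac{1}{-2748 + \left(4 - 194\right)} = \frac{1}{-2748 - 190} = \frac{1}{-2938} = - \frac{1}{2938}$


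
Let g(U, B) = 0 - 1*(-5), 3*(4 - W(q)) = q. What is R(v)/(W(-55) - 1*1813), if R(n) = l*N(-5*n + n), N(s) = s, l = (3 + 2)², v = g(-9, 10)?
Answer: 375/1343 ≈ 0.27923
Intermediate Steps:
W(q) = 4 - q/3
g(U, B) = 5 (g(U, B) = 0 + 5 = 5)
v = 5
l = 25 (l = 5² = 25)
R(n) = -100*n (R(n) = 25*(-5*n + n) = 25*(-4*n) = -100*n)
R(v)/(W(-55) - 1*1813) = (-100*5)/((4 - ⅓*(-55)) - 1*1813) = -500/((4 + 55/3) - 1813) = -500/(67/3 - 1813) = -500/(-5372/3) = -500*(-3/5372) = 375/1343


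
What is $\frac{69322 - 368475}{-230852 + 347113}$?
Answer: $- \frac{299153}{116261} \approx -2.5731$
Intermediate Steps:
$\frac{69322 - 368475}{-230852 + 347113} = - \frac{299153}{116261}$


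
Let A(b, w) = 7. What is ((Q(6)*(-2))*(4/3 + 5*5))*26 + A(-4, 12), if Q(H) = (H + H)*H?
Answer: -98585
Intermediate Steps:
Q(H) = 2*H**2 (Q(H) = (2*H)*H = 2*H**2)
((Q(6)*(-2))*(4/3 + 5*5))*26 + A(-4, 12) = (((2*6**2)*(-2))*(4/3 + 5*5))*26 + 7 = (((2*36)*(-2))*(4*(1/3) + 25))*26 + 7 = ((72*(-2))*(4/3 + 25))*26 + 7 = -144*79/3*26 + 7 = -3792*26 + 7 = -98592 + 7 = -98585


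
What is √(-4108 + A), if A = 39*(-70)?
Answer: I*√6838 ≈ 82.692*I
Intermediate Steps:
A = -2730
√(-4108 + A) = √(-4108 - 2730) = √(-6838) = I*√6838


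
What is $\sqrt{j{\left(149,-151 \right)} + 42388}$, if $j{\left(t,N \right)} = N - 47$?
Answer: $\sqrt{42190} \approx 205.4$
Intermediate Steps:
$j{\left(t,N \right)} = -47 + N$
$\sqrt{j{\left(149,-151 \right)} + 42388} = \sqrt{\left(-47 - 151\right) + 42388} = \sqrt{-198 + 42388} = \sqrt{42190}$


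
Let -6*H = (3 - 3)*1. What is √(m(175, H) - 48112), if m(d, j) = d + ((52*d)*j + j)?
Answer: 29*I*√57 ≈ 218.95*I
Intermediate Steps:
H = 0 (H = -(3 - 3)/6 = -0 = -⅙*0 = 0)
m(d, j) = d + j + 52*d*j (m(d, j) = d + (52*d*j + j) = d + (j + 52*d*j) = d + j + 52*d*j)
√(m(175, H) - 48112) = √((175 + 0 + 52*175*0) - 48112) = √((175 + 0 + 0) - 48112) = √(175 - 48112) = √(-47937) = 29*I*√57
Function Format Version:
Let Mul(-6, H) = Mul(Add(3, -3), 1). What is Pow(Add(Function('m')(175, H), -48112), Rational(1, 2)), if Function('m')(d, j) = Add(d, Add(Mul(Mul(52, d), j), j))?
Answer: Mul(29, I, Pow(57, Rational(1, 2))) ≈ Mul(218.95, I)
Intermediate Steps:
H = 0 (H = Mul(Rational(-1, 6), Mul(Add(3, -3), 1)) = Mul(Rational(-1, 6), Mul(0, 1)) = Mul(Rational(-1, 6), 0) = 0)
Function('m')(d, j) = Add(d, j, Mul(52, d, j)) (Function('m')(d, j) = Add(d, Add(Mul(52, d, j), j)) = Add(d, Add(j, Mul(52, d, j))) = Add(d, j, Mul(52, d, j)))
Pow(Add(Function('m')(175, H), -48112), Rational(1, 2)) = Pow(Add(Add(175, 0, Mul(52, 175, 0)), -48112), Rational(1, 2)) = Pow(Add(Add(175, 0, 0), -48112), Rational(1, 2)) = Pow(Add(175, -48112), Rational(1, 2)) = Pow(-47937, Rational(1, 2)) = Mul(29, I, Pow(57, Rational(1, 2)))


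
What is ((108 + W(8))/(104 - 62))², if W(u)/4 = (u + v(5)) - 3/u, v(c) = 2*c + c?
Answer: 157609/7056 ≈ 22.337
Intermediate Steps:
v(c) = 3*c
W(u) = 60 - 12/u + 4*u (W(u) = 4*((u + 3*5) - 3/u) = 4*((u + 15) - 3/u) = 4*((15 + u) - 3/u) = 4*(15 + u - 3/u) = 60 - 12/u + 4*u)
((108 + W(8))/(104 - 62))² = ((108 + (60 - 12/8 + 4*8))/(104 - 62))² = ((108 + (60 - 12*⅛ + 32))/42)² = ((108 + (60 - 3/2 + 32))*(1/42))² = ((108 + 181/2)*(1/42))² = ((397/2)*(1/42))² = (397/84)² = 157609/7056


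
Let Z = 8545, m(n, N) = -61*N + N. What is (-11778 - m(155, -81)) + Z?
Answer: -8093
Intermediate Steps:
m(n, N) = -60*N
(-11778 - m(155, -81)) + Z = (-11778 - (-60)*(-81)) + 8545 = (-11778 - 1*4860) + 8545 = (-11778 - 4860) + 8545 = -16638 + 8545 = -8093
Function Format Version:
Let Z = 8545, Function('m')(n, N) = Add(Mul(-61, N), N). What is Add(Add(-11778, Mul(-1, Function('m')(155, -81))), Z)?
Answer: -8093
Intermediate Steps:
Function('m')(n, N) = Mul(-60, N)
Add(Add(-11778, Mul(-1, Function('m')(155, -81))), Z) = Add(Add(-11778, Mul(-1, Mul(-60, -81))), 8545) = Add(Add(-11778, Mul(-1, 4860)), 8545) = Add(Add(-11778, -4860), 8545) = Add(-16638, 8545) = -8093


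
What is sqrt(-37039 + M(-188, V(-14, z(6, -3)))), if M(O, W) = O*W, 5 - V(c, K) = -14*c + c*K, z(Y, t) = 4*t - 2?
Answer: sqrt(35717) ≈ 188.99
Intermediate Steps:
z(Y, t) = -2 + 4*t
V(c, K) = 5 + 14*c - K*c (V(c, K) = 5 - (-14*c + c*K) = 5 - (-14*c + K*c) = 5 + (14*c - K*c) = 5 + 14*c - K*c)
sqrt(-37039 + M(-188, V(-14, z(6, -3)))) = sqrt(-37039 - 188*(5 + 14*(-14) - 1*(-2 + 4*(-3))*(-14))) = sqrt(-37039 - 188*(5 - 196 - 1*(-2 - 12)*(-14))) = sqrt(-37039 - 188*(5 - 196 - 1*(-14)*(-14))) = sqrt(-37039 - 188*(5 - 196 - 196)) = sqrt(-37039 - 188*(-387)) = sqrt(-37039 + 72756) = sqrt(35717)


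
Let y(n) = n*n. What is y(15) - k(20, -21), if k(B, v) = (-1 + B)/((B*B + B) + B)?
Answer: 98981/440 ≈ 224.96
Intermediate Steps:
y(n) = n²
k(B, v) = (-1 + B)/(B² + 2*B) (k(B, v) = (-1 + B)/((B² + B) + B) = (-1 + B)/((B + B²) + B) = (-1 + B)/(B² + 2*B))
y(15) - k(20, -21) = 15² - (-1 + 20)/(20*(2 + 20)) = 225 - 19/(20*22) = 225 - 1*19/440 = 225 - 19/440 = 98981/440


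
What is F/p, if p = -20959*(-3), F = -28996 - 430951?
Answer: -459947/62877 ≈ -7.3150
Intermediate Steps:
F = -459947
p = 62877
F/p = -459947/62877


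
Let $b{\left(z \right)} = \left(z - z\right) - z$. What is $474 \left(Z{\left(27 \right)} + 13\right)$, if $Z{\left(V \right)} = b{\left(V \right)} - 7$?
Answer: $-9954$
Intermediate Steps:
$b{\left(z \right)} = - z$ ($b{\left(z \right)} = 0 - z = - z$)
$Z{\left(V \right)} = -7 - V$ ($Z{\left(V \right)} = - V - 7 = -7 - V$)
$474 \left(Z{\left(27 \right)} + 13\right) = 474 \left(\left(-7 - 27\right) + 13\right) = 474 \left(-34 + 13\right) = 474 \left(-21\right) = -9954$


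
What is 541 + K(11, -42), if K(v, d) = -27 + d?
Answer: 472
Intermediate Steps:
541 + K(11, -42) = 541 + (-27 - 42) = 541 - 69 = 472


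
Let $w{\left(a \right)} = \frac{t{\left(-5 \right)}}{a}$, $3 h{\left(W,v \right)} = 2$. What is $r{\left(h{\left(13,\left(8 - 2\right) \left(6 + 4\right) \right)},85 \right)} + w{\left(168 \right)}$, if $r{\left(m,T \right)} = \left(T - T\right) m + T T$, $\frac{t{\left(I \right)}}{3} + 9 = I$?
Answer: $\frac{28899}{4} \approx 7224.8$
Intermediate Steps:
$t{\left(I \right)} = -27 + 3 I$
$h{\left(W,v \right)} = \frac{2}{3}$ ($h{\left(W,v \right)} = \frac{1}{3} \cdot 2 = \frac{2}{3}$)
$r{\left(m,T \right)} = T^{2}$ ($r{\left(m,T \right)} = 0 m + T^{2} = 0 + T^{2} = T^{2}$)
$w{\left(a \right)} = - \frac{42}{a}$ ($w{\left(a \right)} = \frac{-27 + 3 \left(-5\right)}{a} = \frac{-27 - 15}{a} = - \frac{42}{a}$)
$r{\left(h{\left(13,\left(8 - 2\right) \left(6 + 4\right) \right)},85 \right)} + w{\left(168 \right)} = 85^{2} - \frac{42}{168} = 7225 - \frac{1}{4} = \frac{28899}{4}$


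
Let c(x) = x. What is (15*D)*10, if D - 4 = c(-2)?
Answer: 300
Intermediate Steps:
D = 2 (D = 4 - 2 = 2)
(15*D)*10 = (15*2)*10 = 30*10 = 300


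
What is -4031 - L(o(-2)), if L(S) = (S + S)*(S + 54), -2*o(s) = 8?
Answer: -3631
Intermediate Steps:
o(s) = -4 (o(s) = -½*8 = -4)
L(S) = 2*S*(54 + S) (L(S) = (2*S)*(54 + S) = 2*S*(54 + S))
-4031 - L(o(-2)) = -4031 - 2*(-4)*(54 - 4) = -4031 - 2*(-4)*50 = -4031 - 1*(-400) = -4031 + 400 = -3631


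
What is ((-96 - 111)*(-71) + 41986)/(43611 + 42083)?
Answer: 56683/85694 ≈ 0.66146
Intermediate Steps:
((-96 - 111)*(-71) + 41986)/(43611 + 42083) = (-207*(-71) + 41986)/85694 = (14697 + 41986)*(1/85694) = 56683*(1/85694) = 56683/85694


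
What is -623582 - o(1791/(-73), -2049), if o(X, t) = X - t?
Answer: -45669272/73 ≈ -6.2561e+5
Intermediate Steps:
-623582 - o(1791/(-73), -2049) = -623582 - (1791/(-73) - 1*(-2049)) = -623582 - (1791*(-1/73) + 2049) = -623582 - (-1791/73 + 2049) = -623582 - 1*147786/73 = -623582 - 147786/73 = -45669272/73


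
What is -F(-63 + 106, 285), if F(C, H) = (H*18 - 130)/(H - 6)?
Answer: -5000/279 ≈ -17.921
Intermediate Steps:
F(C, H) = (-130 + 18*H)/(-6 + H) (F(C, H) = (18*H - 130)/(-6 + H) = (-130 + 18*H)/(-6 + H))
-F(-63 + 106, 285) = -2*(-65 + 9*285)/(-6 + 285) = -2*(-65 + 2565)/279 = -2*2500/279 = -1*5000/279 = -5000/279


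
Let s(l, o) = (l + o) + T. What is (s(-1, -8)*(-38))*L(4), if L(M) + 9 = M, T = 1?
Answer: -1520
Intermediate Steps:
L(M) = -9 + M
s(l, o) = 1 + l + o (s(l, o) = (l + o) + 1 = 1 + l + o)
(s(-1, -8)*(-38))*L(4) = ((1 - 1 - 8)*(-38))*(-9 + 4) = -8*(-38)*(-5) = 304*(-5) = -1520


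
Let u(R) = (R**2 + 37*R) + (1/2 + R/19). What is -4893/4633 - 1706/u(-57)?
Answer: -26939371/10540075 ≈ -2.5559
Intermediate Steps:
u(R) = 1/2 + R**2 + 704*R/19 (u(R) = (R**2 + 37*R) + (1*(1/2) + R*(1/19)) = (R**2 + 37*R) + (1/2 + R/19) = 1/2 + R**2 + 704*R/19)
-4893/4633 - 1706/u(-57) = -4893/4633 - 1706/(1/2 + (-57)**2 + (704/19)*(-57)) = -4893*1/4633 - 1706/(1/2 + 3249 - 2112) = -4893/4633 - 1706/2275/2 = -4893/4633 - 1706*2/2275 = -4893/4633 - 3412/2275 = -26939371/10540075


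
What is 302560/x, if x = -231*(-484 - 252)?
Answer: 9455/5313 ≈ 1.7796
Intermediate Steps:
x = 170016 (x = -231*(-736) = 170016)
302560/x = 302560/170016 = 302560*(1/170016) = 9455/5313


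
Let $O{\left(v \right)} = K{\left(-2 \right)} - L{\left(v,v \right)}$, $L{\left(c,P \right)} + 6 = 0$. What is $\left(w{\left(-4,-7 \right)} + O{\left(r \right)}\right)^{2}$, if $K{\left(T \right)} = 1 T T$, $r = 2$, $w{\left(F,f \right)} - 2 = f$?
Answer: $25$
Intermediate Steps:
$L{\left(c,P \right)} = -6$ ($L{\left(c,P \right)} = -6 + 0 = -6$)
$w{\left(F,f \right)} = 2 + f$
$K{\left(T \right)} = T^{2}$ ($K{\left(T \right)} = T T = T^{2}$)
$O{\left(v \right)} = 10$ ($O{\left(v \right)} = \left(-2\right)^{2} - -6 = 4 + 6 = 10$)
$\left(w{\left(-4,-7 \right)} + O{\left(r \right)}\right)^{2} = \left(\left(2 - 7\right) + 10\right)^{2} = \left(-5 + 10\right)^{2} = 5^{2} = 25$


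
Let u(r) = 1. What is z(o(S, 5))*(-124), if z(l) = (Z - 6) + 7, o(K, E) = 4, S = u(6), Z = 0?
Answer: -124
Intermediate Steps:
S = 1
z(l) = 1 (z(l) = (0 - 6) + 7 = -6 + 7 = 1)
z(o(S, 5))*(-124) = 1*(-124) = -124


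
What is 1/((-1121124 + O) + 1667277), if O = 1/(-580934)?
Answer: 580934/317278846901 ≈ 1.8310e-6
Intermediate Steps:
O = -1/580934 ≈ -1.7214e-6
1/((-1121124 + O) + 1667277) = 1/((-1121124 - 1/580934) + 1667277) = 1/(-651299049817/580934 + 1667277) = 1/(317278846901/580934) = 580934/317278846901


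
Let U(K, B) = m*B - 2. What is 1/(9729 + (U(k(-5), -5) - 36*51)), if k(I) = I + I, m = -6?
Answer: 1/7921 ≈ 0.00012625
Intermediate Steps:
k(I) = 2*I
U(K, B) = -2 - 6*B (U(K, B) = -6*B - 2 = -2 - 6*B)
1/(9729 + (U(k(-5), -5) - 36*51)) = 1/(9729 + ((-2 - 6*(-5)) - 36*51)) = 1/(9729 + ((-2 + 30) - 1836)) = 1/(9729 + (28 - 1836)) = 1/(9729 - 1808) = 1/7921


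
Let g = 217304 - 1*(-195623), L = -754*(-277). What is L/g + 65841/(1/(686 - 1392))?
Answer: -19194393575684/412927 ≈ -4.6484e+7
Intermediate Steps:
L = 208858
g = 412927 (g = 217304 + 195623 = 412927)
L/g + 65841/(1/(686 - 1392)) = 208858/412927 + 65841/(1/(686 - 1392)) = 208858*(1/412927) + 65841/(1/(-706)) = 208858/412927 + 65841/(-1/706) = 208858/412927 + 65841*(-706) = 208858/412927 - 46483746 = -19194393575684/412927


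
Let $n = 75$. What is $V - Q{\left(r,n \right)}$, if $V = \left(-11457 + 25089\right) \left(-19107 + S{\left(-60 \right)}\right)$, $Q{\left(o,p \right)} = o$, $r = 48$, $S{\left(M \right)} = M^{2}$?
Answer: $-211391472$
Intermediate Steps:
$V = -211391424$ ($V = \left(-11457 + 25089\right) \left(-19107 + \left(-60\right)^{2}\right) = 13632 \left(-19107 + 3600\right) = 13632 \left(-15507\right) = -211391424$)
$V - Q{\left(r,n \right)} = -211391424 - 48 = -211391472$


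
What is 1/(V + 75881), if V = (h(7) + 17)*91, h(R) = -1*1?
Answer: 1/77337 ≈ 1.2930e-5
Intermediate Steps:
h(R) = -1
V = 1456 (V = (-1 + 17)*91 = 16*91 = 1456)
1/(V + 75881) = 1/(1456 + 75881) = 1/77337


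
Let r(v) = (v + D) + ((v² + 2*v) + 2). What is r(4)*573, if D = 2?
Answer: 18336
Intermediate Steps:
r(v) = 4 + v² + 3*v (r(v) = (v + 2) + ((v² + 2*v) + 2) = (2 + v) + (2 + v² + 2*v) = 4 + v² + 3*v)
r(4)*573 = (4 + 4² + 3*4)*573 = (4 + 16 + 12)*573 = 32*573 = 18336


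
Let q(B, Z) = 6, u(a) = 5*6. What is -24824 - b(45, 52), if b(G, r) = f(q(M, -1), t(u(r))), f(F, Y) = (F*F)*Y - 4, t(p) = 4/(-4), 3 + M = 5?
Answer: -24784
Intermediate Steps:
u(a) = 30
M = 2 (M = -3 + 5 = 2)
t(p) = -1 (t(p) = 4*(-¼) = -1)
f(F, Y) = -4 + Y*F² (f(F, Y) = F²*Y - 4 = Y*F² - 4 = -4 + Y*F²)
b(G, r) = -40 (b(G, r) = -4 - 1*6² = -4 - 1*36 = -4 - 36 = -40)
-24824 - b(45, 52) = -24824 - 1*(-40) = -24824 + 40 = -24784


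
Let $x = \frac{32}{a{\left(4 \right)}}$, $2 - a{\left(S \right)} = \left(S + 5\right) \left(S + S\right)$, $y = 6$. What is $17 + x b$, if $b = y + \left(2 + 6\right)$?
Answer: $\frac{53}{5} \approx 10.6$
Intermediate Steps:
$a{\left(S \right)} = 2 - 2 S \left(5 + S\right)$ ($a{\left(S \right)} = 2 - \left(S + 5\right) \left(S + S\right) = 2 - \left(5 + S\right) 2 S = 2 - 2 S \left(5 + S\right)$)
$x = - \frac{16}{35}$ ($x = \frac{32}{2 - 40 - 2 \cdot 4^{2}} = \frac{32}{2 - 40 - 32} = \frac{32}{-70} = 32 \left(- \frac{1}{70}\right) = - \frac{16}{35} \approx -0.45714$)
$b = 14$ ($b = 6 + \left(2 + 6\right) = 6 + 8 = 14$)
$17 + x b = 17 - \frac{32}{5} = \frac{53}{5}$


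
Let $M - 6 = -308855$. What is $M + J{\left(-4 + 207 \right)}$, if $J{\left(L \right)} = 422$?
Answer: $-308427$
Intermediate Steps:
$M = -308849$ ($M = 6 - 308855 = -308849$)
$M + J{\left(-4 + 207 \right)} = -308849 + 422 = -308427$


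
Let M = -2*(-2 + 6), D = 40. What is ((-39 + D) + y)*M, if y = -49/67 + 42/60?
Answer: -2596/335 ≈ -7.7493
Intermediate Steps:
y = -21/670 (y = -49*1/67 + 42*(1/60) = -49/67 + 7/10 = -21/670 ≈ -0.031343)
M = -8 (M = -2*4 = -8)
((-39 + D) + y)*M = ((-39 + 40) - 21/670)*(-8) = (1 - 21/670)*(-8) = (649/670)*(-8) = -2596/335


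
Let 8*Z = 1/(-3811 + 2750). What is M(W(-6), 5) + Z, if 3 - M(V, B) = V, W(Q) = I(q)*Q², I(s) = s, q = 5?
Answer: -1502377/8488 ≈ -177.00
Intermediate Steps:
W(Q) = 5*Q²
M(V, B) = 3 - V
Z = -1/8488 (Z = 1/(8*(-3811 + 2750)) = (⅛)/(-1061) = (⅛)*(-1/1061) = -1/8488 ≈ -0.00011781)
M(W(-6), 5) + Z = (3 - 5*(-6)²) - 1/8488 = (3 - 5*36) - 1/8488 = (3 - 1*180) - 1/8488 = (3 - 180) - 1/8488 = -177 - 1/8488 = -1502377/8488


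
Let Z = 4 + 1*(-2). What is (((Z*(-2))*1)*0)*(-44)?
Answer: 0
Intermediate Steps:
Z = 2 (Z = 4 - 2 = 2)
(((Z*(-2))*1)*0)*(-44) = (((2*(-2))*1)*0)*(-44) = (-4*1*0)*(-44) = -4*0*(-44) = 0*(-44) = 0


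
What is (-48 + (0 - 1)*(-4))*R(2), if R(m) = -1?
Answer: 44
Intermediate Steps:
(-48 + (0 - 1)*(-4))*R(2) = (-48 + (0 - 1)*(-4))*(-1) = (-48 - 1*(-4))*(-1) = (-48 + 4)*(-1) = -44*(-1) = 44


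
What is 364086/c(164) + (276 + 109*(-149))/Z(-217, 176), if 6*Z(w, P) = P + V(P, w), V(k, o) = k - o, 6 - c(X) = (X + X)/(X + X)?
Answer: 206685984/2845 ≈ 72649.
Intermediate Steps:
c(X) = 5 (c(X) = 6 - (X + X)/(X + X) = 6 - 2*X/(2*X) = 6 - 2*X*1/(2*X) = 6 - 1*1 = 6 - 1 = 5)
Z(w, P) = -w/6 + P/3 (Z(w, P) = (P + (P - w))/6 = (-w + 2*P)/6 = -w/6 + P/3)
364086/c(164) + (276 + 109*(-149))/Z(-217, 176) = 364086/5 + (276 + 109*(-149))/(-⅙*(-217) + (⅓)*176) = 364086*(⅕) + (276 - 16241)/(217/6 + 176/3) = 364086/5 - 15965/569/6 = 364086/5 - 15965*6/569 = 364086/5 - 95790/569 = 206685984/2845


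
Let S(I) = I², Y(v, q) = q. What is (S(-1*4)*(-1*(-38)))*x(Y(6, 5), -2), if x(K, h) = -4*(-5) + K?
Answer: 15200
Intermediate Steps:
x(K, h) = 20 + K
(S(-1*4)*(-1*(-38)))*x(Y(6, 5), -2) = ((-1*4)²*(-1*(-38)))*(20 + 5) = ((-4)²*38)*25 = (16*38)*25 = 608*25 = 15200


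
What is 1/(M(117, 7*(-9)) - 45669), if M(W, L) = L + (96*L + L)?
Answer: -1/51843 ≈ -1.9289e-5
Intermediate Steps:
M(W, L) = 98*L (M(W, L) = L + 97*L = 98*L)
1/(M(117, 7*(-9)) - 45669) = 1/(98*(7*(-9)) - 45669) = 1/(98*(-63) - 45669) = 1/(-6174 - 45669) = 1/(-51843) = -1/51843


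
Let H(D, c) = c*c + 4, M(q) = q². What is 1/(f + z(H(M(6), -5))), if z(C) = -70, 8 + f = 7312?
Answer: 1/7234 ≈ 0.00013824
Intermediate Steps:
H(D, c) = 4 + c² (H(D, c) = c² + 4 = 4 + c²)
f = 7304 (f = -8 + 7312 = 7304)
1/(f + z(H(M(6), -5))) = 1/(7304 - 70) = 1/7234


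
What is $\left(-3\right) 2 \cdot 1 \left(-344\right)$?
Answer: $2064$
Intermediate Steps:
$\left(-3\right) 2 \cdot 1 \left(-344\right) = \left(-6\right) 1 \left(-344\right) = \left(-6\right) \left(-344\right) = 2064$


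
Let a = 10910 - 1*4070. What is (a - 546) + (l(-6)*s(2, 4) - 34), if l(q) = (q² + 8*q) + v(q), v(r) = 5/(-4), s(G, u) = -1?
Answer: 25093/4 ≈ 6273.3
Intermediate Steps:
v(r) = -5/4 (v(r) = 5*(-¼) = -5/4)
l(q) = -5/4 + q² + 8*q (l(q) = (q² + 8*q) - 5/4 = -5/4 + q² + 8*q)
a = 6840 (a = 10910 - 4070 = 6840)
(a - 546) + (l(-6)*s(2, 4) - 34) = (6840 - 546) + ((-5/4 + (-6)² + 8*(-6))*(-1) - 34) = 6294 + ((-5/4 + 36 - 48)*(-1) - 34) = 6294 + (-53/4*(-1) - 34) = 6294 + (53/4 - 34) = 6294 - 83/4 = 25093/4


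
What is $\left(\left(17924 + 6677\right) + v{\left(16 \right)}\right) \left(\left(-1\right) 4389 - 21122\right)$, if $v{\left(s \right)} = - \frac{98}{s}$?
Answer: $- \frac{5019518849}{8} \approx -6.2744 \cdot 10^{8}$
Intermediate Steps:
$\left(\left(17924 + 6677\right) + v{\left(16 \right)}\right) \left(\left(-1\right) 4389 - 21122\right) = \left(\left(17924 + 6677\right) - \frac{98}{16}\right) \left(\left(-1\right) 4389 - 21122\right) = \left(24601 - \frac{49}{8}\right) \left(-4389 - 21122\right) = \left(24601 - \frac{49}{8}\right) \left(-25511\right) = \frac{196759}{8} \left(-25511\right) = - \frac{5019518849}{8}$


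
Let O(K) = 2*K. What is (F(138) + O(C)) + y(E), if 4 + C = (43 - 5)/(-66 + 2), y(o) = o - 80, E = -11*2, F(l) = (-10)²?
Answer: -179/16 ≈ -11.188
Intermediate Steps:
F(l) = 100
E = -22
y(o) = -80 + o
C = -147/32 (C = -4 + (43 - 5)/(-66 + 2) = -4 + 38/(-64) = -4 + 38*(-1/64) = -4 - 19/32 = -147/32 ≈ -4.5938)
(F(138) + O(C)) + y(E) = (100 + 2*(-147/32)) + (-80 - 22) = (100 - 147/16) - 102 = 1453/16 - 102 = -179/16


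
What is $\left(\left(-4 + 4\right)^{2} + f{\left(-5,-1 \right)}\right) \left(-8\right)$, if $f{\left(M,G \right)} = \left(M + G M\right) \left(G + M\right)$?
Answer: $0$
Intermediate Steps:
$f{\left(M,G \right)} = \left(G + M\right) \left(M + G M\right)$
$\left(\left(-4 + 4\right)^{2} + f{\left(-5,-1 \right)}\right) \left(-8\right) = \left(\left(-4 + 4\right)^{2} - 5 \left(-1 - 5 + \left(-1\right)^{2} - -5\right)\right) \left(-8\right) = \left(0^{2} - 5 \left(-1 - 5 + 1 + 5\right)\right) \left(-8\right) = \left(0 - 0\right) \left(-8\right) = \left(0 + 0\right) \left(-8\right) = 0 \left(-8\right) = 0$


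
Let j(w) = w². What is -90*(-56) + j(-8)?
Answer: 5104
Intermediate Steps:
-90*(-56) + j(-8) = -90*(-56) + (-8)² = 5040 + 64 = 5104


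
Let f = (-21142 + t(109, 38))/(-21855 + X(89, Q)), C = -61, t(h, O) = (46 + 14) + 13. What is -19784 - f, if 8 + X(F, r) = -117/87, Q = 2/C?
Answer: -12544972745/634066 ≈ -19785.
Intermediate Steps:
t(h, O) = 73 (t(h, O) = 60 + 13 = 73)
Q = -2/61 (Q = 2/(-61) = 2*(-1/61) = -2/61 ≈ -0.032787)
X(F, r) = -271/29 (X(F, r) = -8 - 117/87 = -8 - 117*1/87 = -8 - 39/29 = -271/29)
f = 611001/634066 (f = (-21142 + 73)/(-21855 - 271/29) = -21069/(-634066/29) = -21069*(-29/634066) = 611001/634066 ≈ 0.96362)
-19784 - f = -19784 - 1*611001/634066 = -19784 - 611001/634066 = -12544972745/634066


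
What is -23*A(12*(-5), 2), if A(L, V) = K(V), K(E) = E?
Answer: -46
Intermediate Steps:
A(L, V) = V
-23*A(12*(-5), 2) = -23*2 = -46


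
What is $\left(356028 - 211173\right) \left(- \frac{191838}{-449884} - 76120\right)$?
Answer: $- \frac{2480278161622455}{224942} \approx -1.1026 \cdot 10^{10}$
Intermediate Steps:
$\left(356028 - 211173\right) \left(- \frac{191838}{-449884} - 76120\right) = 144855 \left(\left(-191838\right) \left(- \frac{1}{449884}\right) - 76120\right) = 144855 \left(\frac{95919}{224942} - 76120\right) = 144855 \left(- \frac{17122489121}{224942}\right) = - \frac{2480278161622455}{224942}$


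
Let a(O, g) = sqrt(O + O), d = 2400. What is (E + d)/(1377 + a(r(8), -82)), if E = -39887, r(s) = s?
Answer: -37487/1381 ≈ -27.145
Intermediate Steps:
a(O, g) = sqrt(2)*sqrt(O) (a(O, g) = sqrt(2*O) = sqrt(2)*sqrt(O))
(E + d)/(1377 + a(r(8), -82)) = (-39887 + 2400)/(1377 + sqrt(2)*sqrt(8)) = -37487/(1377 + sqrt(2)*(2*sqrt(2))) = -37487/(1377 + 4) = -37487/1381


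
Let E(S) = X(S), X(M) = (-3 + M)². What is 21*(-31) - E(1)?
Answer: -655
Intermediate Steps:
E(S) = (-3 + S)²
21*(-31) - E(1) = 21*(-31) - (-3 + 1)² = -651 - 1*(-2)² = -651 - 1*4 = -651 - 4 = -655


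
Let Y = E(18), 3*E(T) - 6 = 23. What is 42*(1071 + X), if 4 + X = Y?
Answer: 45220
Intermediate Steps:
E(T) = 29/3 (E(T) = 2 + (⅓)*23 = 2 + 23/3 = 29/3)
Y = 29/3 ≈ 9.6667
X = 17/3 (X = -4 + 29/3 = 17/3 ≈ 5.6667)
42*(1071 + X) = 42*(1071 + 17/3) = 42*(3230/3) = 45220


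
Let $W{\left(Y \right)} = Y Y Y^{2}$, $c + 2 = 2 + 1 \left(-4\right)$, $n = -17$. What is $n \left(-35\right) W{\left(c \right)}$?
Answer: $152320$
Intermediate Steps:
$c = -4$ ($c = -2 + \left(2 + 1 \left(-4\right)\right) = -2 + \left(2 - 4\right) = -2 - 2 = -4$)
$W{\left(Y \right)} = Y^{4}$ ($W{\left(Y \right)} = Y^{2} Y^{2} = Y^{4}$)
$n \left(-35\right) W{\left(c \right)} = \left(-17\right) \left(-35\right) \left(-4\right)^{4} = 595 \cdot 256 = 152320$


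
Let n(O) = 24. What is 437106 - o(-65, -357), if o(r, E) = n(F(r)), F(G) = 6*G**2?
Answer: 437082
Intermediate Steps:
o(r, E) = 24
437106 - o(-65, -357) = 437106 - 1*24 = 437106 - 24 = 437082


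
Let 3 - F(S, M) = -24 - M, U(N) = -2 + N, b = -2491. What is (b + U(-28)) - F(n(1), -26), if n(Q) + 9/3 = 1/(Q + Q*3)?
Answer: -2522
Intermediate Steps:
n(Q) = -3 + 1/(4*Q) (n(Q) = -3 + 1/(Q + Q*3) = -3 + 1/(Q + 3*Q) = -3 + 1/(4*Q))
F(S, M) = 27 + M (F(S, M) = 3 - (-24 - M) = 3 + (24 + M) = 27 + M)
(b + U(-28)) - F(n(1), -26) = (-2491 + (-2 - 28)) - (27 - 26) = (-2491 - 30) - 1*1 = -2521 - 1 = -2522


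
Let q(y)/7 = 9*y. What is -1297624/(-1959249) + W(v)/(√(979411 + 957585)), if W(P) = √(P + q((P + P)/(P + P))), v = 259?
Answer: 1297624/1959249 + √155928178/968498 ≈ 0.67520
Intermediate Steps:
q(y) = 63*y (q(y) = 7*(9*y) = 63*y)
W(P) = √(63 + P) (W(P) = √(P + 63*((P + P)/(P + P))) = √(P + 63*((2*P)/((2*P)))) = √(P + 63*((2*P)*(1/(2*P)))) = √(P + 63*1) = √(P + 63) = √(63 + P))
-1297624/(-1959249) + W(v)/(√(979411 + 957585)) = -1297624/(-1959249) + √(63 + 259)/(√(979411 + 957585)) = -1297624*(-1/1959249) + √322/(√1936996) = 1297624/1959249 + √322/((2*√484249)) = 1297624/1959249 + √322*(√484249/968498) = 1297624/1959249 + √155928178/968498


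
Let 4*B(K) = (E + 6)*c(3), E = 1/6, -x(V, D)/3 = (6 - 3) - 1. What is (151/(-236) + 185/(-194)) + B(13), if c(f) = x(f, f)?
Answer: -62057/5723 ≈ -10.843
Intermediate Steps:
x(V, D) = -6 (x(V, D) = -3*((6 - 3) - 1) = -3*(3 - 1) = -3*2 = -6)
E = 1/6 ≈ 0.16667
c(f) = -6
B(K) = -37/4 (B(K) = ((1/6 + 6)*(-6))/4 = ((37/6)*(-6))/4 = (1/4)*(-37) = -37/4)
(151/(-236) + 185/(-194)) + B(13) = (151/(-236) + 185/(-194)) - 37/4 = (151*(-1/236) + 185*(-1/194)) - 37/4 = (-151/236 - 185/194) - 37/4 = -36477/22892 - 37/4 = -62057/5723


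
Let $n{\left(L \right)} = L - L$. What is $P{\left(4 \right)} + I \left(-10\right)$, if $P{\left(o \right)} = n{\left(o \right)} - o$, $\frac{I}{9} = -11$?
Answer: $986$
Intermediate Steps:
$I = -99$ ($I = 9 \left(-11\right) = -99$)
$n{\left(L \right)} = 0$
$P{\left(o \right)} = - o$ ($P{\left(o \right)} = 0 - o = - o$)
$P{\left(4 \right)} + I \left(-10\right) = \left(-1\right) 4 - -990 = -4 + 990 = 986$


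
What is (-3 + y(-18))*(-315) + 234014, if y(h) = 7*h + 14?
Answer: 270239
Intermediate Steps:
y(h) = 14 + 7*h
(-3 + y(-18))*(-315) + 234014 = (-3 + (14 + 7*(-18)))*(-315) + 234014 = (-3 + (14 - 126))*(-315) + 234014 = (-3 - 112)*(-315) + 234014 = -115*(-315) + 234014 = 36225 + 234014 = 270239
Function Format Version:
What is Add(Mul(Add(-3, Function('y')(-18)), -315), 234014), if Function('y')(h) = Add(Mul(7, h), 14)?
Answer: 270239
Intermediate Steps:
Function('y')(h) = Add(14, Mul(7, h))
Add(Mul(Add(-3, Function('y')(-18)), -315), 234014) = Add(Mul(Add(-3, Add(14, Mul(7, -18))), -315), 234014) = Add(Mul(Add(-3, Add(14, -126)), -315), 234014) = Add(Mul(Add(-3, -112), -315), 234014) = Add(Mul(-115, -315), 234014) = Add(36225, 234014) = 270239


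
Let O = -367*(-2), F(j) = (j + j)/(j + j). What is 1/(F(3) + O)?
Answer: 1/735 ≈ 0.0013605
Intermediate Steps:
F(j) = 1 (F(j) = (2*j)/((2*j)) = (2*j)*(1/(2*j)) = 1)
O = 734
1/(F(3) + O) = 1/(1 + 734) = 1/735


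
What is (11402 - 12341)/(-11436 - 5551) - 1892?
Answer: -32138465/16987 ≈ -1891.9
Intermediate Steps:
(11402 - 12341)/(-11436 - 5551) - 1892 = -939/(-16987) - 1892 = -939*(-1/16987) - 1892 = 939/16987 - 1892 = -32138465/16987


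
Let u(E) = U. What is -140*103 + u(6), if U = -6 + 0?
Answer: -14426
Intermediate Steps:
U = -6
u(E) = -6
-140*103 + u(6) = -140*103 - 6 = -14420 - 6 = -14426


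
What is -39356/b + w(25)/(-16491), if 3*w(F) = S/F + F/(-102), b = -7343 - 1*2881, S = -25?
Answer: 2758352167/716566932 ≈ 3.8494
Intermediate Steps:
b = -10224 (b = -7343 - 2881 = -10224)
w(F) = -25/(3*F) - F/306 (w(F) = (-25/F + F/(-102))/3 = (-25/F + F*(-1/102))/3 = (-25/F - F/102)/3 = -25/(3*F) - F/306)
-39356/b + w(25)/(-16491) = -39356/(-10224) + ((1/306)*(-2550 - 1*25²)/25)/(-16491) = -39356*(-1/10224) + ((1/306)*(1/25)*(-2550 - 1*625))*(-1/16491) = 9839/2556 + ((1/306)*(1/25)*(-2550 - 625))*(-1/16491) = 9839/2556 + ((1/306)*(1/25)*(-3175))*(-1/16491) = 9839/2556 - 127/306*(-1/16491) = 9839/2556 + 127/5046246 = 2758352167/716566932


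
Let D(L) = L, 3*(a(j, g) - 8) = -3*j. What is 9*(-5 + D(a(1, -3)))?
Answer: 18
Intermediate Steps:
a(j, g) = 8 - j (a(j, g) = 8 + (-3*j)/3 = 8 - j)
9*(-5 + D(a(1, -3))) = 9*(-5 + (8 - 1*1)) = 9*(-5 + (8 - 1)) = 9*(-5 + 7) = 9*2 = 18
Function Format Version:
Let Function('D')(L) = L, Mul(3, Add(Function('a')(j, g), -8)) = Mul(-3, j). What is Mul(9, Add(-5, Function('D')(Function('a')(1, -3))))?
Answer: 18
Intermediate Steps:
Function('a')(j, g) = Add(8, Mul(-1, j)) (Function('a')(j, g) = Add(8, Mul(Rational(1, 3), Mul(-3, j))) = Add(8, Mul(-1, j)))
Mul(9, Add(-5, Function('D')(Function('a')(1, -3)))) = Mul(9, Add(-5, Add(8, Mul(-1, 1)))) = Mul(9, Add(-5, Add(8, -1))) = Mul(9, Add(-5, 7)) = Mul(9, 2) = 18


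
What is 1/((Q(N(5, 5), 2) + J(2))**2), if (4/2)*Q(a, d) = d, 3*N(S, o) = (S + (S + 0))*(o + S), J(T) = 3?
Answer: 1/16 ≈ 0.062500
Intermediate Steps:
N(S, o) = 2*S*(S + o)/3 (N(S, o) = ((S + (S + 0))*(o + S))/3 = ((S + S)*(S + o))/3 = ((2*S)*(S + o))/3 = (2*S*(S + o))/3 = 2*S*(S + o)/3)
Q(a, d) = d/2
1/((Q(N(5, 5), 2) + J(2))**2) = 1/(((1/2)*2 + 3)**2) = 1/((1 + 3)**2) = 1/(4**2) = 1/16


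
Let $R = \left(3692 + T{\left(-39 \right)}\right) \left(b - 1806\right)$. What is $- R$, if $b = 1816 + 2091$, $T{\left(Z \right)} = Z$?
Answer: $-7674953$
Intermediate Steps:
$b = 3907$
$R = 7674953$ ($R = \left(3692 - 39\right) \left(3907 - 1806\right) = 3653 \cdot 2101 = 7674953$)
$- R = \left(-1\right) 7674953 = -7674953$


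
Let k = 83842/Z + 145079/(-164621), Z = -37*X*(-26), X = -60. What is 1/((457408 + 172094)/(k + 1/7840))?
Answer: -117467047277/31685679095353920 ≈ -3.7073e-6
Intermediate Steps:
Z = -57720 (Z = -37*(-60)*(-26) = 2220*(-26) = -57720)
k = -299677213/128404380 (k = 83842/(-57720) + 145079/(-164621) = 83842*(-1/57720) + 145079*(-1/164621) = -1133/780 - 145079/164621 = -299677213/128404380 ≈ -2.3339)
1/((457408 + 172094)/(k + 1/7840)) = 1/((457408 + 172094)/(-299677213/128404380 + 1/7840)) = 1/(629502/(-299677213/128404380 + 1/7840)) = 1/(629502/(-117467047277/50334516960)) = 1/(629502*(-50334516960/117467047277)) = 1/(-31685679095353920/117467047277) = -117467047277/31685679095353920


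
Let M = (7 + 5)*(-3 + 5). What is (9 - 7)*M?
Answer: 48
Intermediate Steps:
M = 24 (M = 12*2 = 24)
(9 - 7)*M = (9 - 7)*24 = 2*24 = 48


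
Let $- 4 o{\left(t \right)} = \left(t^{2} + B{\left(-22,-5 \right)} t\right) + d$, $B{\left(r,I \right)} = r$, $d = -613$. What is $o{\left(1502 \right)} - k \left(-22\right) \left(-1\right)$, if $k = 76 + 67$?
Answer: $- \frac{2234931}{4} \approx -5.5873 \cdot 10^{5}$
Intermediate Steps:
$o{\left(t \right)} = \frac{613}{4} - \frac{t^{2}}{4} + \frac{11 t}{2}$ ($o{\left(t \right)} = - \frac{\left(t^{2} - 22 t\right) - 613}{4} = - \frac{-613 + t^{2} - 22 t}{4} = \frac{613}{4} - \frac{t^{2}}{4} + \frac{11 t}{2}$)
$k = 143$
$o{\left(1502 \right)} - k \left(-22\right) \left(-1\right) = \left(\frac{613}{4} - \frac{1502^{2}}{4} + \frac{11}{2} \cdot 1502\right) - 143 \left(-22\right) \left(-1\right) = \left(\frac{613}{4} - 564001 + 8261\right) - \left(-3146\right) \left(-1\right) = \left(\frac{613}{4} - 564001 + 8261\right) - 3146 = - \frac{2222347}{4} - 3146 = - \frac{2234931}{4}$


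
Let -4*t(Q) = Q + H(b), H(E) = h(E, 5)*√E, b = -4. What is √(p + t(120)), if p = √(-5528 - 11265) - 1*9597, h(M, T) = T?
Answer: √(-38508 - 10*I + 4*I*√16793)/2 ≈ 0.64762 + 98.119*I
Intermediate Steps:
H(E) = 5*√E
t(Q) = -5*I/2 - Q/4 (t(Q) = -(Q + 5*√(-4))/4 = -(Q + 5*(2*I))/4 = -(Q + 10*I)/4 = -5*I/2 - Q/4)
p = -9597 + I*√16793 (p = √(-16793) - 9597 = I*√16793 - 9597 = -9597 + I*√16793 ≈ -9597.0 + 129.59*I)
√(p + t(120)) = √((-9597 + I*√16793) + (-5*I/2 - ¼*120)) = √((-9597 + I*√16793) + (-5*I/2 - 30)) = √((-9597 + I*√16793) + (-30 - 5*I/2)) = √(-9627 - 5*I/2 + I*√16793)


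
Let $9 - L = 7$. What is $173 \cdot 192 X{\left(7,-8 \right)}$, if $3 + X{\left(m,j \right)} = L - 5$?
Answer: $-199296$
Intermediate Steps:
$L = 2$ ($L = 9 - 7 = 2$)
$X{\left(m,j \right)} = -6$ ($X{\left(m,j \right)} = -3 + \left(2 - 5\right) = -3 - 3 = -6$)
$173 \cdot 192 X{\left(7,-8 \right)} = 173 \cdot 192 \left(-6\right) = 33216 \left(-6\right) = -199296$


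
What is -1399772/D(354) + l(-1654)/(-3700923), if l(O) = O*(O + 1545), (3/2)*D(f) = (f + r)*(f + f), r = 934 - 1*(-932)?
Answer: -149148868661/107721532120 ≈ -1.3846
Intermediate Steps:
r = 1866 (r = 934 + 932 = 1866)
D(f) = 4*f*(1866 + f)/3 (D(f) = 2*((f + 1866)*(f + f))/3 = 2*((1866 + f)*(2*f))/3 = 2*(2*f*(1866 + f))/3 = 4*f*(1866 + f)/3)
l(O) = O*(1545 + O)
-1399772/D(354) + l(-1654)/(-3700923) = -1399772*1/(472*(1866 + 354)) - 1654*(1545 - 1654)/(-3700923) = -1399772/((4/3)*354*2220) - 1654*(-109)*(-1/3700923) = -1399772/1047840 + 180286*(-1/3700923) = -1399772*1/1047840 - 180286/3700923 = -349943/261960 - 180286/3700923 = -149148868661/107721532120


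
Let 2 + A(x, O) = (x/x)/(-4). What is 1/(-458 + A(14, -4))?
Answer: -4/1841 ≈ -0.0021727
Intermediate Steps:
A(x, O) = -9/4 (A(x, O) = -2 + (x/x)/(-4) = -2 + 1*(-¼) = -2 - ¼ = -9/4)
1/(-458 + A(14, -4)) = 1/(-458 - 9/4) = 1/(-1841/4) = -4/1841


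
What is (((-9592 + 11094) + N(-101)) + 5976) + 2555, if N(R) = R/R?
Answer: 10034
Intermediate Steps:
N(R) = 1
(((-9592 + 11094) + N(-101)) + 5976) + 2555 = (((-9592 + 11094) + 1) + 5976) + 2555 = ((1502 + 1) + 5976) + 2555 = (1503 + 5976) + 2555 = 7479 + 2555 = 10034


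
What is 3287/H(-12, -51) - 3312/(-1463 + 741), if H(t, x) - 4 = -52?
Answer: -1107119/17328 ≈ -63.892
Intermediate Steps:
H(t, x) = -48 (H(t, x) = 4 - 52 = -48)
3287/H(-12, -51) - 3312/(-1463 + 741) = 3287/(-48) - 3312/(-1463 + 741) = 3287*(-1/48) - 3312/(-722) = -3287/48 - 3312*(-1/722) = -3287/48 + 1656/361 = -1107119/17328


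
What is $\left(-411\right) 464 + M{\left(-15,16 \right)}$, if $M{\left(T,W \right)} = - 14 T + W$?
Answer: $-190478$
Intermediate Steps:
$M{\left(T,W \right)} = W - 14 T$
$\left(-411\right) 464 + M{\left(-15,16 \right)} = \left(-411\right) 464 + \left(16 - -210\right) = -190704 + \left(16 + 210\right) = -190704 + 226 = -190478$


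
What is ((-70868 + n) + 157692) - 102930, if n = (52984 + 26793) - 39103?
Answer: 24568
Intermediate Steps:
n = 40674 (n = 79777 - 39103 = 40674)
((-70868 + n) + 157692) - 102930 = ((-70868 + 40674) + 157692) - 102930 = (-30194 + 157692) - 102930 = 127498 - 102930 = 24568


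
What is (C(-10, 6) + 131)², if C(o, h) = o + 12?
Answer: 17689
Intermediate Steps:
C(o, h) = 12 + o
(C(-10, 6) + 131)² = ((12 - 10) + 131)² = (2 + 131)² = 133² = 17689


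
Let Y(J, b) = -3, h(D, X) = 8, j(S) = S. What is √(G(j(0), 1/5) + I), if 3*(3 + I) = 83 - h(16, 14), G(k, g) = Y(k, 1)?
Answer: √19 ≈ 4.3589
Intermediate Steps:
G(k, g) = -3
I = 22 (I = -3 + (83 - 1*8)/3 = -3 + (83 - 8)/3 = -3 + (⅓)*75 = -3 + 25 = 22)
√(G(j(0), 1/5) + I) = √(-3 + 22) = √19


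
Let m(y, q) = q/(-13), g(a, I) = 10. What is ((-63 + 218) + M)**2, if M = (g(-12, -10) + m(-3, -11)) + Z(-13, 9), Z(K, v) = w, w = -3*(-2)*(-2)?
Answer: 4000000/169 ≈ 23669.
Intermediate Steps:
w = -12 (w = 6*(-2) = -12)
m(y, q) = -q/13 (m(y, q) = q*(-1/13) = -q/13)
Z(K, v) = -12
M = -15/13 (M = (10 - 1/13*(-11)) - 12 = (10 + 11/13) - 12 = 141/13 - 12 = -15/13 ≈ -1.1538)
((-63 + 218) + M)**2 = ((-63 + 218) - 15/13)**2 = (155 - 15/13)**2 = (2000/13)**2 = 4000000/169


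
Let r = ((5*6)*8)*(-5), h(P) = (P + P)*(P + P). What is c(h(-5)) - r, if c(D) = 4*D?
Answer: 1600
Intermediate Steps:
h(P) = 4*P² (h(P) = (2*P)*(2*P) = 4*P²)
r = -1200 (r = (30*8)*(-5) = 240*(-5) = -1200)
c(h(-5)) - r = 4*(4*(-5)²) - 1*(-1200) = 4*(4*25) + 1200 = 4*100 + 1200 = 400 + 1200 = 1600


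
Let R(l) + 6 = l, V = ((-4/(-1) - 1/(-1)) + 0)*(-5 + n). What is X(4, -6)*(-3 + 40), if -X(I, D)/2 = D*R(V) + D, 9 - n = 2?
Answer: 2220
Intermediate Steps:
n = 7 (n = 9 - 1*2 = 9 - 2 = 7)
V = 10 (V = ((-4/(-1) - 1/(-1)) + 0)*(-5 + 7) = ((-4*(-1) - 1*(-1)) + 0)*2 = ((4 + 1) + 0)*2 = (5 + 0)*2 = 5*2 = 10)
R(l) = -6 + l
X(I, D) = -10*D (X(I, D) = -2*(D*(-6 + 10) + D) = -2*(D*4 + D) = -2*(4*D + D) = -10*D)
X(4, -6)*(-3 + 40) = (-10*(-6))*(-3 + 40) = 60*37 = 2220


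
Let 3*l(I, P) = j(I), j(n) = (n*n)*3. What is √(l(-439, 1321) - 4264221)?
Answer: 10*I*√40715 ≈ 2017.8*I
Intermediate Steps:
j(n) = 3*n² (j(n) = n²*3 = 3*n²)
l(I, P) = I² (l(I, P) = (3*I²)/3 = I²)
√(l(-439, 1321) - 4264221) = √((-439)² - 4264221) = √(192721 - 4264221) = √(-4071500) = 10*I*√40715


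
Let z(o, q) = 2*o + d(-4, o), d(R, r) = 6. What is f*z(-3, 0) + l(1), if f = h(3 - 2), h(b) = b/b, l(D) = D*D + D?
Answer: 2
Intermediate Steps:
l(D) = D + D² (l(D) = D² + D = D + D²)
h(b) = 1
z(o, q) = 6 + 2*o (z(o, q) = 2*o + 6 = 6 + 2*o)
f = 1
f*z(-3, 0) + l(1) = 1*(6 + 2*(-3)) + 1*(1 + 1) = 1*(6 - 6) + 1*2 = 1*0 + 2 = 0 + 2 = 2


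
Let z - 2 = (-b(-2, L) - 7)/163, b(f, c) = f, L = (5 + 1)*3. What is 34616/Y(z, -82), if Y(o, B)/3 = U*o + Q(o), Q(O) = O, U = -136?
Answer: -5642408/130005 ≈ -43.401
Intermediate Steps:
L = 18 (L = 6*3 = 18)
z = 321/163 (z = 2 + (-1*(-2) - 7)/163 = 2 + (2 - 7)*(1/163) = 2 - 5*1/163 = 2 - 5/163 = 321/163 ≈ 1.9693)
Y(o, B) = -405*o (Y(o, B) = 3*(-136*o + o) = 3*(-135*o) = -405*o)
34616/Y(z, -82) = 34616/((-405*321/163)) = 34616/(-130005/163) = 34616*(-163/130005) = -5642408/130005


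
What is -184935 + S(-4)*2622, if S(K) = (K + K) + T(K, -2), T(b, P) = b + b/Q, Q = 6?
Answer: -218147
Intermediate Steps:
T(b, P) = 7*b/6 (T(b, P) = b + b/6 = 7*b/6)
S(K) = 19*K/6 (S(K) = (K + K) + 7*K/6 = 2*K + 7*K/6 = 19*K/6)
-184935 + S(-4)*2622 = -184935 + ((19/6)*(-4))*2622 = -184935 - 38/3*2622 = -184935 - 33212 = -218147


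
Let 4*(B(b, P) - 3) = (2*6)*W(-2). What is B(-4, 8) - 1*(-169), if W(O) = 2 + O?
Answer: 172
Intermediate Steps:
B(b, P) = 3 (B(b, P) = 3 + ((2*6)*(2 - 2))/4 = 3 + (12*0)/4 = 3 + (¼)*0 = 3 + 0 = 3)
B(-4, 8) - 1*(-169) = 3 - 1*(-169) = 3 + 169 = 172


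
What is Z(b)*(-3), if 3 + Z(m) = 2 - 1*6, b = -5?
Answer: 21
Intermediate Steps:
Z(m) = -7 (Z(m) = -3 + (2 - 1*6) = -3 + (2 - 6) = -3 - 4 = -7)
Z(b)*(-3) = -7*(-3) = 21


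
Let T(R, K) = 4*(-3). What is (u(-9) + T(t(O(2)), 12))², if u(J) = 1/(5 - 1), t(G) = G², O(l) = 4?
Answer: 2209/16 ≈ 138.06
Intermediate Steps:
T(R, K) = -12
u(J) = ¼ (u(J) = 1/4 = ¼)
(u(-9) + T(t(O(2)), 12))² = (¼ - 12)² = (-47/4)² = 2209/16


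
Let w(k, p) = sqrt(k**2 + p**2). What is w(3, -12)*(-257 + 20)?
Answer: -711*sqrt(17) ≈ -2931.5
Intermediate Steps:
w(3, -12)*(-257 + 20) = sqrt(3**2 + (-12)**2)*(-257 + 20) = sqrt(9 + 144)*(-237) = sqrt(153)*(-237) = (3*sqrt(17))*(-237) = -711*sqrt(17)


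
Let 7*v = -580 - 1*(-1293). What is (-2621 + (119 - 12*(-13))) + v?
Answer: -15709/7 ≈ -2244.1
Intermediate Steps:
v = 713/7 (v = (-580 - 1*(-1293))/7 = (-580 + 1293)/7 = (⅐)*713 = 713/7 ≈ 101.86)
(-2621 + (119 - 12*(-13))) + v = (-2621 + (119 - 12*(-13))) + 713/7 = (-2621 + (119 - 1*(-156))) + 713/7 = (-2621 + (119 + 156)) + 713/7 = (-2621 + 275) + 713/7 = -2346 + 713/7 = -15709/7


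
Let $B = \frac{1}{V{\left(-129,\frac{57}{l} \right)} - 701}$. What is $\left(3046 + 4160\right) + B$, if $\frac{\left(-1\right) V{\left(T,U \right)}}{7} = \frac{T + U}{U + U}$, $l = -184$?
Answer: $\frac{592008892}{82155} \approx 7206.0$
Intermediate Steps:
$V{\left(T,U \right)} = - \frac{7 \left(T + U\right)}{2 U}$ ($V{\left(T,U \right)} = - 7 \frac{T + U}{U + U} = - 7 \frac{T + U}{2 U} = - \frac{7 \left(T + U\right)}{2 U}$)
$B = - \frac{38}{82155}$ ($B = \frac{1}{\frac{7 \left(\left(-1\right) \left(-129\right) - \frac{57}{-184}\right)}{2 \frac{57}{-184}} - 701} = \frac{1}{\frac{7 \left(129 - 57 \left(- \frac{1}{184}\right)\right)}{2 \cdot 57 \left(- \frac{1}{184}\right)} - 701} = \frac{1}{\frac{7 \left(129 - - \frac{57}{184}\right)}{2 \left(- \frac{57}{184}\right)} - 701} = \frac{1}{\frac{7}{2} \left(- \frac{184}{57}\right) \left(129 + \frac{57}{184}\right) - 701} = \frac{1}{\frac{7}{2} \left(- \frac{184}{57}\right) \frac{23793}{184} - 701} = \frac{1}{- \frac{55517}{38} - 701} = \frac{1}{- \frac{82155}{38}} = - \frac{38}{82155} \approx -0.00046254$)
$\left(3046 + 4160\right) + B = \left(3046 + 4160\right) - \frac{38}{82155} = 7206 - \frac{38}{82155} = \frac{592008892}{82155}$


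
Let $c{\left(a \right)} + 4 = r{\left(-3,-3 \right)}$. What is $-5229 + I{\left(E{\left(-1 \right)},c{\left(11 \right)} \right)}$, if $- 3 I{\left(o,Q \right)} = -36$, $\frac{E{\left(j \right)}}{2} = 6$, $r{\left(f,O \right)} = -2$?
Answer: $-5217$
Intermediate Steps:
$c{\left(a \right)} = -6$ ($c{\left(a \right)} = -4 - 2 = -6$)
$E{\left(j \right)} = 12$ ($E{\left(j \right)} = 2 \cdot 6 = 12$)
$I{\left(o,Q \right)} = 12$ ($I{\left(o,Q \right)} = \left(- \frac{1}{3}\right) \left(-36\right) = 12$)
$-5229 + I{\left(E{\left(-1 \right)},c{\left(11 \right)} \right)} = -5229 + 12 = -5217$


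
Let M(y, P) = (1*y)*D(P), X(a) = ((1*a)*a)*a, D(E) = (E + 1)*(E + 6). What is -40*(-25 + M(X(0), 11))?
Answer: 1000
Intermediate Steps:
D(E) = (1 + E)*(6 + E)
X(a) = a³ (X(a) = (a*a)*a = a²*a = a³)
M(y, P) = y*(6 + P² + 7*P) (M(y, P) = (1*y)*(6 + P² + 7*P) = y*(6 + P² + 7*P))
-40*(-25 + M(X(0), 11)) = -40*(-25 + 0³*(6 + 11² + 7*11)) = -40*(-25 + 0*(6 + 121 + 77)) = -40*(-25 + 0*204) = -40*(-25 + 0) = -40*(-25) = 1000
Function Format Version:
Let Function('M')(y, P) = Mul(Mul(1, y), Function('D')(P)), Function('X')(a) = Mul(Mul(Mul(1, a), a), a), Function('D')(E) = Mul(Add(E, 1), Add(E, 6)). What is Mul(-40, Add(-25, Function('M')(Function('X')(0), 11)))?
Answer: 1000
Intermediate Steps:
Function('D')(E) = Mul(Add(1, E), Add(6, E))
Function('X')(a) = Pow(a, 3) (Function('X')(a) = Mul(Mul(a, a), a) = Mul(Pow(a, 2), a) = Pow(a, 3))
Function('M')(y, P) = Mul(y, Add(6, Pow(P, 2), Mul(7, P))) (Function('M')(y, P) = Mul(Mul(1, y), Add(6, Pow(P, 2), Mul(7, P))) = Mul(y, Add(6, Pow(P, 2), Mul(7, P))))
Mul(-40, Add(-25, Function('M')(Function('X')(0), 11))) = Mul(-40, Add(-25, Mul(Pow(0, 3), Add(6, Pow(11, 2), Mul(7, 11))))) = Mul(-40, Add(-25, Mul(0, Add(6, 121, 77)))) = Mul(-40, Add(-25, Mul(0, 204))) = Mul(-40, Add(-25, 0)) = Mul(-40, -25) = 1000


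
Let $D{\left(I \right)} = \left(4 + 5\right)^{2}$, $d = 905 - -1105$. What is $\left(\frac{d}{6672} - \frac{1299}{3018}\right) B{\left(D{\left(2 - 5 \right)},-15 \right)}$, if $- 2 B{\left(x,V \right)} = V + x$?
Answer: $\frac{2384019}{559336} \approx 4.2622$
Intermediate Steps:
$d = 2010$ ($d = 905 + 1105 = 2010$)
$D{\left(I \right)} = 81$ ($D{\left(I \right)} = 9^{2} = 81$)
$B{\left(x,V \right)} = - \frac{V}{2} - \frac{x}{2}$ ($B{\left(x,V \right)} = - \frac{V + x}{2} = - \frac{V}{2} - \frac{x}{2}$)
$\left(\frac{d}{6672} - \frac{1299}{3018}\right) B{\left(D{\left(2 - 5 \right)},-15 \right)} = \left(\frac{2010}{6672} - \frac{1299}{3018}\right) \left(\left(- \frac{1}{2}\right) \left(-15\right) - \frac{81}{2}\right) = \left(2010 \cdot \frac{1}{6672} - \frac{433}{1006}\right) \left(\frac{15}{2} - \frac{81}{2}\right) = \left(\frac{335}{1112} - \frac{433}{1006}\right) \left(-33\right) = \left(- \frac{72243}{559336}\right) \left(-33\right) = \frac{2384019}{559336}$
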